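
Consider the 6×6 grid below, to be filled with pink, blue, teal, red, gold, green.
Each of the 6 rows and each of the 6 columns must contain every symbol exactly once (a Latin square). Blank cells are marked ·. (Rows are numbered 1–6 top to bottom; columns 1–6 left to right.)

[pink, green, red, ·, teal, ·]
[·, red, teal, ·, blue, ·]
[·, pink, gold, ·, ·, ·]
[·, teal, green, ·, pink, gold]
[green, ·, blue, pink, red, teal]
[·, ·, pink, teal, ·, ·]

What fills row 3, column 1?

Row 1, column 6: row 1 has {pink, teal, red, green} and column 6 has {teal, gold}, leaving only blue.
Row 1, column 4: row 1 has {pink, blue, teal, red, green} and column 4 has {pink, teal}, leaving only gold.
Row 2, column 1: row 2 has {blue, teal, red} and column 1 has {pink, green}, leaving only gold.
Row 2, column 4: row 2 has {blue, teal, red, gold} and column 4 has {pink, teal, gold}, leaving only green.
Row 2, column 6: row 2 has {blue, teal, red, gold, green} and column 6 has {blue, teal, gold}, leaving only pink.
Row 3, column 5: row 3 has {pink, gold} and column 5 has {pink, blue, teal, red}, leaving only green.
Row 3, column 6: row 3 has {pink, gold, green} and column 6 has {pink, blue, teal, gold}, leaving only red.
Row 3, column 4: row 3 has {pink, red, gold, green} and column 4 has {pink, teal, gold, green}, leaving only blue.
Row 3 already has {pink, blue, red, gold, green} and column 1 already has {pink, gold, green}, so row 3, column 1 must be teal.

teal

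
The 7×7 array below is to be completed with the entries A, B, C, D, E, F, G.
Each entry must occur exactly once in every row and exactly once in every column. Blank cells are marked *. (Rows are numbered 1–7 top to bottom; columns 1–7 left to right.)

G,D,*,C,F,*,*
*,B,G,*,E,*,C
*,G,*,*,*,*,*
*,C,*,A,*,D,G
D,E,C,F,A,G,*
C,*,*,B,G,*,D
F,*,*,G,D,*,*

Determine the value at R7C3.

B

Row 2, column 1: row 2 has {B, C, E, G} and column 1 has {C, D, F, G}, leaving only A.
Row 2, column 4: row 2 has {A, B, C, E, G} and column 4 has {A, B, C, F, G}, leaving only D.
Row 2, column 6: row 2 has {A, B, C, D, E, G} and column 6 has {D, G}, leaving only F.
Row 3, column 4: row 3 has {G} and column 4 has {A, B, C, D, F, G}, leaving only E.
Row 3, column 1: row 3 has {E, G} and column 1 has {A, C, D, F, G}, leaving only B.
Row 3, column 5: row 3 has {B, E, G} and column 5 has {A, D, E, F, G}, leaving only C.
Row 3, column 6: row 3 has {B, C, E, G} and column 6 has {D, F, G}, leaving only A.
Row 3, column 7: row 3 has {A, B, C, E, G} and column 7 has {C, D, G}, leaving only F.
Row 3, column 3: row 3 has {A, B, C, E, F, G} and column 3 has {C, G}, leaving only D.
Row 4, column 1: row 4 has {A, C, D, G} and column 1 has {A, B, C, D, F, G}, leaving only E.
Row 4, column 5: row 4 has {A, C, D, E, G} and column 5 has {A, C, D, E, F, G}, leaving only B.
Row 4, column 3: row 4 has {A, B, C, D, E, G} and column 3 has {C, D, G}, leaving only F.
Row 5, column 7: row 5 has {A, C, D, E, F, G} and column 7 has {C, D, F, G}, leaving only B.
Row 6, column 6: row 6 has {B, C, D, G} and column 6 has {A, D, F, G}, leaving only E.
Row 1, column 6: row 1 has {C, D, F, G} and column 6 has {A, D, E, F, G}, leaving only B.
Row 6, column 3: row 6 has {B, C, D, E, G} and column 3 has {C, D, F, G}, leaving only A.
Row 1, column 3: row 1 has {B, C, D, F, G} and column 3 has {A, C, D, F, G}, leaving only E.
Row 7 already has {D, F, G} and column 3 already has {A, C, D, E, F, G}, so row 7, column 3 must be B.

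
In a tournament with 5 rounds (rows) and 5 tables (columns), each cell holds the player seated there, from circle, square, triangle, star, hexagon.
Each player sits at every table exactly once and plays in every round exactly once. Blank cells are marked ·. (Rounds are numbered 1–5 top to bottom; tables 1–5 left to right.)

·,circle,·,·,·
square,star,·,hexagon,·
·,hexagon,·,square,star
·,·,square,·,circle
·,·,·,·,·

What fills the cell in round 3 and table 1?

circle

Round 2, table 5: round 2 has {square, star, hexagon} and table 5 has {circle, star}, leaving only triangle.
Round 2, table 3: round 2 has {square, triangle, star, hexagon} and table 3 has {square}, leaving only circle.
Round 3, table 3: round 3 has {square, star, hexagon} and table 3 has {circle, square}, leaving only triangle.
Round 3 already has {square, triangle, star, hexagon} and table 1 already has {square}, so round 3, table 1 must be circle.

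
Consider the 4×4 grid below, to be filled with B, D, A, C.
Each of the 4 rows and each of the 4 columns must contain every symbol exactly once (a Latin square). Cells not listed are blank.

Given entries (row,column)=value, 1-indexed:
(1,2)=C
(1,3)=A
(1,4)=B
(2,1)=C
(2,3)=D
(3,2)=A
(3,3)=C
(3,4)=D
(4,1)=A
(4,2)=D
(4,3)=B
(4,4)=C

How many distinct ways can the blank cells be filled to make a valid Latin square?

1

Row 1, column 1: eliminating its row and column leaves {D}.
Row 2, column 2: eliminating its row and column leaves {B}.
Row 2, column 4: eliminating its row and column leaves {A}.
Row 3, column 1: eliminating its row and column leaves {B}.
Only one assignment across all blanks avoids any row or column repeat, giving 1 completion.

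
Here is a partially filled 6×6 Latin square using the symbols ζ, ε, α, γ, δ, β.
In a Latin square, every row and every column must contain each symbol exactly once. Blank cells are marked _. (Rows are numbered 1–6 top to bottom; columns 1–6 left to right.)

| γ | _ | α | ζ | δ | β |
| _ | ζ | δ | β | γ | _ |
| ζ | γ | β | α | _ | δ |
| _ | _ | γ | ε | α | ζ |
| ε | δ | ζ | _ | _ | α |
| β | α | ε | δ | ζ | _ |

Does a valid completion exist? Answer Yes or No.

Yes

No row or column among the givens repeats a symbol, and propagating forced cells runs into no contradiction.
One valid completion exists (for instance, γ ε α ζ δ β / α ζ δ β γ ε / ζ γ β α ε δ / δ β γ ε α ζ / ε δ ζ γ β α / β α ε δ ζ γ).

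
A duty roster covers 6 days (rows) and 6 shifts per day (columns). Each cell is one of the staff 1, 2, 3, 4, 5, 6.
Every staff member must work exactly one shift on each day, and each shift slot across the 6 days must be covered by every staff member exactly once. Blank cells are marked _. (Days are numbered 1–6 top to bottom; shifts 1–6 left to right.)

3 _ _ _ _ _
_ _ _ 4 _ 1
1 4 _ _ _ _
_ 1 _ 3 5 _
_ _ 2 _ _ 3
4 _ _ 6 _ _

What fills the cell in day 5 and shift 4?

Day 5, shift 4 is narrowed to {1, 5}.
If it were 5, then day 5, shift 2 would be left with no valid symbol.
So day 5, shift 4 must be 1.

1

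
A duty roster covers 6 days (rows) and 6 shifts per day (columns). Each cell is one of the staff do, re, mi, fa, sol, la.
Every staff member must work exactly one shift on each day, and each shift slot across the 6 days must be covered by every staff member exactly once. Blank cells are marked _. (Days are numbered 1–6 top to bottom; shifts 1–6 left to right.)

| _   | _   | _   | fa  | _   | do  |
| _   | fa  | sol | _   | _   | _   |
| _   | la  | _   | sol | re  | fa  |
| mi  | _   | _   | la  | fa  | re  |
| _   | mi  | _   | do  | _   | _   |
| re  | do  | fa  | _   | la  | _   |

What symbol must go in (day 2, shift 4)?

Day 3, shift 1: day 3 has {re, fa, sol, la} and shift 1 has {re, mi}, leaving only do.
Day 2, shift 1: day 2 has {fa, sol} and shift 1 has {do, re, mi}, leaving only la.
Day 1, shift 1: day 1 has {do, fa} and shift 1 has {do, re, mi, la}, leaving only sol.
Day 1, shift 2: day 1 has {do, fa, sol} and shift 2 has {do, mi, fa, la}, leaving only re.
Day 1, shift 5: day 1 has {do, re, fa, sol} and shift 5 has {re, fa, la}, leaving only mi.
Day 1, shift 3: day 1 has {do, re, mi, fa, sol} and shift 3 has {fa, sol}, leaving only la.
Day 2, shift 5: day 2 has {fa, sol, la} and shift 5 has {re, mi, fa, la}, leaving only do.
Day 2, shift 6: day 2 has {do, fa, sol, la} and shift 6 has {do, re, fa}, leaving only mi.
Day 2 already has {do, mi, fa, sol, la} and shift 4 already has {do, fa, sol, la}, so day 2, shift 4 must be re.

re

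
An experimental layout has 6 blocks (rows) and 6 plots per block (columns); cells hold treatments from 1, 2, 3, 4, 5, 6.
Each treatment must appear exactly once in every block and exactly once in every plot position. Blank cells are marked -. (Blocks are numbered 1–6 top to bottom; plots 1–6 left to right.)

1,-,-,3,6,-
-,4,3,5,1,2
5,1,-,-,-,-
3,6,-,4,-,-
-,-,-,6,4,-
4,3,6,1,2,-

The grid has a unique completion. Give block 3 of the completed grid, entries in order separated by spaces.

Block 3, plot 4: block 3 has {1, 5} and plot 4 has {1, 3, 4, 5, 6}, leaving only 2.
Block 3, plot 3: block 3 has {1, 2, 5} and plot 3 has {3, 6}, leaving only 4.
Block 3, plot 5: block 3 has {1, 2, 4, 5} and plot 5 has {1, 2, 4, 6}, leaving only 3.
Block 3, plot 6: block 3 has {1, 2, 3, 4, 5} and plot 6 has {2}, leaving only 6.
So block 3 reads: 5 1 4 2 3 6.

5 1 4 2 3 6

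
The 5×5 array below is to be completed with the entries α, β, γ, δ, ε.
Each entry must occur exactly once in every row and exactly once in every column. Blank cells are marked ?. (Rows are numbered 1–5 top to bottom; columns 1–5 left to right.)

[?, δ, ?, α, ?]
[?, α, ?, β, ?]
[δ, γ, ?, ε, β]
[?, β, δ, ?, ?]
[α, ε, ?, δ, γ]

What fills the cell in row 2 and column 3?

Row 1, column 5: row 1 has {α, δ} and column 5 has {β, γ}, leaving only ε.
Row 2, column 5: row 2 has {α, β} and column 5 has {β, γ, ε}, leaving only δ.
Row 3, column 3: row 3 has {β, γ, δ, ε} and column 3 has {δ}, leaving only α.
Row 4, column 4: row 4 has {β, δ} and column 4 has {α, β, δ, ε}, leaving only γ.
Row 4, column 1: row 4 has {β, γ, δ} and column 1 has {α, δ}, leaving only ε.
Row 2, column 1: row 2 has {α, β, δ} and column 1 has {α, δ, ε}, leaving only γ.
Row 2 already has {α, β, γ, δ} and column 3 already has {α, δ}, so row 2, column 3 must be ε.

ε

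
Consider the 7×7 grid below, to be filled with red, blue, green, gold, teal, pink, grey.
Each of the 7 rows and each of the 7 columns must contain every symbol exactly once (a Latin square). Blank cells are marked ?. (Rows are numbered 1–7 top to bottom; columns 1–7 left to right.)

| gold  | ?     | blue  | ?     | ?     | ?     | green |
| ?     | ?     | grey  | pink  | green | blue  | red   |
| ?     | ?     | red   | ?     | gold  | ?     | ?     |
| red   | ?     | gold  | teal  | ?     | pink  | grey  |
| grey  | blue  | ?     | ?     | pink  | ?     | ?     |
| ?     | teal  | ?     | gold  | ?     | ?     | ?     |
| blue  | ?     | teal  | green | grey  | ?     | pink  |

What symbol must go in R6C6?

Row 2, column 1: row 2 has {red, blue, green, pink, grey} and column 1 has {red, blue, gold, grey}, leaving only teal.
Row 2, column 2: row 2 has {red, blue, green, teal, pink, grey} and column 2 has {blue, teal}, leaving only gold.
Row 4, column 2: row 4 has {red, gold, teal, pink, grey} and column 2 has {blue, gold, teal}, leaving only green.
Row 4, column 5: row 4 has {red, green, gold, teal, pink, grey} and column 5 has {green, gold, pink, grey}, leaving only blue.
Row 5, column 3: row 5 has {blue, pink, grey} and column 3 has {red, blue, gold, teal, grey}, leaving only green.
Row 5, column 4: row 5 has {blue, green, pink, grey} and column 4 has {green, gold, teal, pink}, leaving only red.
Row 1, column 4: row 1 has {blue, green, gold} and column 4 has {red, green, gold, teal, pink}, leaving only grey.
Row 3, column 4: row 3 has {red, gold} and column 4 has {red, green, gold, teal, pink, grey}, leaving only blue.
Row 3, column 7: row 3 has {red, blue, gold} and column 7 has {red, green, pink, grey}, leaving only teal.
Row 5, column 7: row 5 has {red, blue, green, pink, grey} and column 7 has {red, green, teal, pink, grey}, leaving only gold.
Row 5, column 6: row 5 has {red, blue, green, gold, pink, grey} and column 6 has {blue, pink}, leaving only teal.
Row 1, column 6: row 1 has {blue, green, gold, grey} and column 6 has {blue, teal, pink}, leaving only red.
Row 1, column 2: row 1 has {red, blue, green, gold, grey} and column 2 has {blue, green, gold, teal}, leaving only pink.
Row 1, column 5: row 1 has {red, blue, green, gold, pink, grey} and column 5 has {blue, green, gold, pink, grey}, leaving only teal.
Row 3, column 2: row 3 has {red, blue, gold, teal} and column 2 has {blue, green, gold, teal, pink}, leaving only grey.
Row 3, column 6: row 3 has {red, blue, gold, teal, grey} and column 6 has {red, blue, teal, pink}, leaving only green.
Row 6 already has {gold, teal} and column 6 already has {red, blue, green, teal, pink}, so row 6, column 6 must be grey.

grey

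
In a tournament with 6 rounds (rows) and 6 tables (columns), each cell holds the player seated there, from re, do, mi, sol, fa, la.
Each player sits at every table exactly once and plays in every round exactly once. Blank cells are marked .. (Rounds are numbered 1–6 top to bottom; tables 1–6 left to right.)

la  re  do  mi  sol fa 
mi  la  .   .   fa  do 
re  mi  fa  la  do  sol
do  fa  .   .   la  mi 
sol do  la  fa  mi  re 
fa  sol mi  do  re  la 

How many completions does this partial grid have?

2

Round 2, table 3: eliminating its round and table leaves {re, sol}.
Round 2, table 4: eliminating its round and table leaves {re, sol}.
Round 4, table 3: eliminating its round and table leaves {re, sol}.
Round 4, table 4: eliminating its round and table leaves {re, sol}.
Enumerating the assignments across these blanks that avoid any round or table repeat gives 2 completions.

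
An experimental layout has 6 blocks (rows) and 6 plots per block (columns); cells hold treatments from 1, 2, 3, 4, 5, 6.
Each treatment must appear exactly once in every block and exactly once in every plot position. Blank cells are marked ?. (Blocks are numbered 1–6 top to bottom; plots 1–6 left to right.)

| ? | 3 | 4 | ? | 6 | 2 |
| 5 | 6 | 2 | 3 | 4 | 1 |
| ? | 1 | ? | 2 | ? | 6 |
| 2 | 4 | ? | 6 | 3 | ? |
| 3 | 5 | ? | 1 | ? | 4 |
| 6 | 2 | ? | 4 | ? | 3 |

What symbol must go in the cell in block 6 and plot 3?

Block 1, plot 1: block 1 has {2, 3, 4, 6} and plot 1 has {2, 3, 5, 6}, leaving only 1.
Block 1, plot 4: block 1 has {1, 2, 3, 4, 6} and plot 4 has {1, 2, 3, 4, 6}, leaving only 5.
Block 3, plot 1: block 3 has {1, 2, 6} and plot 1 has {1, 2, 3, 5, 6}, leaving only 4.
Block 3, plot 5: block 3 has {1, 2, 4, 6} and plot 5 has {3, 4, 6}, leaving only 5.
Block 3, plot 3: block 3 has {1, 2, 4, 5, 6} and plot 3 has {2, 4}, leaving only 3.
Block 4, plot 6: block 4 has {2, 3, 4, 6} and plot 6 has {1, 2, 3, 4, 6}, leaving only 5.
Block 4, plot 3: block 4 has {2, 3, 4, 5, 6} and plot 3 has {2, 3, 4}, leaving only 1.
Block 6 already has {2, 3, 4, 6} and plot 3 already has {1, 2, 3, 4}, so block 6, plot 3 must be 5.

5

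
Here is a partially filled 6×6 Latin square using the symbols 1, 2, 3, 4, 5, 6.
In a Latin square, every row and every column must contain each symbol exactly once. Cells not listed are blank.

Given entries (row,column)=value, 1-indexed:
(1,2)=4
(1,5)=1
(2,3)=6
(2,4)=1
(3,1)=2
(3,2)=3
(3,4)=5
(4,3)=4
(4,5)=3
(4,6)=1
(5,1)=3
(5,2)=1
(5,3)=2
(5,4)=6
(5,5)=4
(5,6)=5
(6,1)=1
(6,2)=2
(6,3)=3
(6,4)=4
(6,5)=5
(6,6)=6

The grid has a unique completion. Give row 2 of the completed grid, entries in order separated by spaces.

Row 2, column 2: row 2 has {1, 6} and column 2 has {1, 2, 3, 4}, leaving only 5.
Row 2, column 1: row 2 has {1, 5, 6} and column 1 has {1, 2, 3}, leaving only 4.
Row 2, column 5: row 2 has {1, 4, 5, 6} and column 5 has {1, 3, 4, 5}, leaving only 2.
Row 2, column 6: row 2 has {1, 2, 4, 5, 6} and column 6 has {1, 5, 6}, leaving only 3.
So row 2 reads: 4 5 6 1 2 3.

4 5 6 1 2 3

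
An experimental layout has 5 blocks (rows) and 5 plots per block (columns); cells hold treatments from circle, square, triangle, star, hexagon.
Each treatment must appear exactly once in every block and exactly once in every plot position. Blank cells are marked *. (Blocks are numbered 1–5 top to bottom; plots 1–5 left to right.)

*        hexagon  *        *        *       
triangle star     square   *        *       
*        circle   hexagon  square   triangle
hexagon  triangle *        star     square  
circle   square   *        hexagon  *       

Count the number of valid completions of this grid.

Block 1, plot 1: eliminating its block and plot leaves {square, star}.
Block 1, plot 3: eliminating its block and plot leaves {circle, triangle, star}.
Block 1, plot 4: eliminating its block and plot leaves {circle, triangle}.
Block 1, plot 5: eliminating its block and plot leaves {circle, star}.
Block 2, plot 4: eliminating its block and plot leaves {circle}.
Block 2, plot 5: eliminating its block and plot leaves {circle, hexagon}.
Block 3, plot 1: eliminating its block and plot leaves {star}.
Block 4, plot 3: eliminating its block and plot leaves {circle}.
Block 5, plot 3: eliminating its block and plot leaves {triangle, star}.
Block 5, plot 5: eliminating its block and plot leaves {star}.
Only one assignment across all blanks avoids any block or plot repeat, giving 1 completion.

1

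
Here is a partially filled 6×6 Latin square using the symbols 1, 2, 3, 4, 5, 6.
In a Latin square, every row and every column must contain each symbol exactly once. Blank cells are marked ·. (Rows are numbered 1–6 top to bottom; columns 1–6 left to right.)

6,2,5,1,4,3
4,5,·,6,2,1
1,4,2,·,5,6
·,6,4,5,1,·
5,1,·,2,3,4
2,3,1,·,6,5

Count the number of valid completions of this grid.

Row 2, column 3: eliminating its row and column leaves {3}.
Row 3, column 4: eliminating its row and column leaves {3}.
Row 4, column 1: eliminating its row and column leaves {3}.
Row 4, column 6: eliminating its row and column leaves {2}.
Row 5, column 3: eliminating its row and column leaves {6}.
Row 6, column 4: eliminating its row and column leaves {4}.
Only one assignment across all blanks avoids any row or column repeat, giving 1 completion.

1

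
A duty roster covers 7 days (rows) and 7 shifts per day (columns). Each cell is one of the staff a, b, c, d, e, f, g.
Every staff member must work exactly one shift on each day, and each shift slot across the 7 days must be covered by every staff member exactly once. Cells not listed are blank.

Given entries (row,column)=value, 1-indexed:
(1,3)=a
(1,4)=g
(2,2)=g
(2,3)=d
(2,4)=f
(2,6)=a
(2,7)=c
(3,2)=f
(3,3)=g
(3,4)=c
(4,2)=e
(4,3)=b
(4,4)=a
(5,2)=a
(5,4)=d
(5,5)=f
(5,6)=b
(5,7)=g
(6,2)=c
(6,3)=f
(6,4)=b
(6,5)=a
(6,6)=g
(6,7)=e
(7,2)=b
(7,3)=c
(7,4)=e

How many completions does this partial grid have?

Day 1, shift 1: eliminating its day and shift leaves {b, c, d, e, f}.
Day 1, shift 2: eliminating its day and shift leaves {d}.
Day 1, shift 5: eliminating its day and shift leaves {b, c, d, e}.
Day 1, shift 6: eliminating its day and shift leaves {c, d, e, f}.
Day 1, shift 7: eliminating its day and shift leaves {b, d, f}.
Day 2, shift 1: eliminating its day and shift leaves {b, e}.
Day 2, shift 5: eliminating its day and shift leaves {b, e}.
Day 3, shift 1: eliminating its day and shift leaves {a, b, d, e}.
Day 3, shift 5: eliminating its day and shift leaves {b, d, e}.
Day 3, shift 6: eliminating its day and shift leaves {d, e}.
Day 3, shift 7: eliminating its day and shift leaves {a, b, d}.
Day 4, shift 1: eliminating its day and shift leaves {c, d, f, g}.
Day 4, shift 5: eliminating its day and shift leaves {c, d, g}.
Day 4, shift 6: eliminating its day and shift leaves {c, d, f}.
Day 4, shift 7: eliminating its day and shift leaves {d, f}.
Day 5, shift 1: eliminating its day and shift leaves {c, e}.
Day 5, shift 3: eliminating its day and shift leaves {e}.
Day 6, shift 1: eliminating its day and shift leaves {d}.
Day 7, shift 1: eliminating its day and shift leaves {a, d, f, g}.
Day 7, shift 5: eliminating its day and shift leaves {d, g}.
Day 7, shift 6: eliminating its day and shift leaves {d, f}.
Day 7, shift 7: eliminating its day and shift leaves {a, d, f}.
Enumerating the assignments across these blanks that avoid any day or shift repeat gives 8 completions.

8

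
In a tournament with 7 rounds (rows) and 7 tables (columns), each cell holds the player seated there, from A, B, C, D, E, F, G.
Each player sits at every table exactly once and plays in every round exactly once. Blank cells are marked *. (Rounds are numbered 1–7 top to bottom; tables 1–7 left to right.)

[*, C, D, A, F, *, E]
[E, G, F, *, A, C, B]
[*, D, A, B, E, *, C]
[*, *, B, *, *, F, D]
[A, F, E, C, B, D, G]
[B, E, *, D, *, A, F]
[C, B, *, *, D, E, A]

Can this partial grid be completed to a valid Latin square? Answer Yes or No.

No

Round 2, table 4: round 2 together with table 4 already contain {A, B, C, D, E, F, G} — every symbol — so nothing can go there. The grid has no valid completion.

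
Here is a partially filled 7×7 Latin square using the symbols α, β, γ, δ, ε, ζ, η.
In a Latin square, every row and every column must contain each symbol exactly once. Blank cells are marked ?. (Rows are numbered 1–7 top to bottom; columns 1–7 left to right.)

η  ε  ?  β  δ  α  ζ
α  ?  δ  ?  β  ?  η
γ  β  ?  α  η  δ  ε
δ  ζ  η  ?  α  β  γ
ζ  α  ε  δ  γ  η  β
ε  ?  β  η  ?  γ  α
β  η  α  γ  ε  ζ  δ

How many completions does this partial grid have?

1

Row 1, column 3: eliminating its row and column leaves {γ}.
Row 2, column 2: eliminating its row and column leaves {γ}.
Row 2, column 4: eliminating its row and column leaves {ε, ζ}.
Row 2, column 6: eliminating its row and column leaves {ε}.
Row 3, column 3: eliminating its row and column leaves {ζ}.
Row 4, column 4: eliminating its row and column leaves {ε}.
Row 6, column 2: eliminating its row and column leaves {δ}.
Row 6, column 5: eliminating its row and column leaves {ζ}.
Only one assignment across all blanks avoids any row or column repeat, giving 1 completion.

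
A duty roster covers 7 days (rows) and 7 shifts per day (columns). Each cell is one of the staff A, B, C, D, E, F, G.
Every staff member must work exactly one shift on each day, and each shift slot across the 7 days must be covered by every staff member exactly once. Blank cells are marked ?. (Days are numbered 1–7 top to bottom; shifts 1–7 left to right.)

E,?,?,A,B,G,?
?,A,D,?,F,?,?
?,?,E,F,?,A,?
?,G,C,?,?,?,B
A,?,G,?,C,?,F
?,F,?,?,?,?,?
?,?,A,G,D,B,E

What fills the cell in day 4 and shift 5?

A

Day 1, shift 3: day 1 has {A, B, E, G} and shift 3 has {A, C, D, E, G}, leaving only F.
Day 3, shift 5: day 3 has {A, E, F} and shift 5 has {B, C, D, F}, leaving only G.
Day 6, shift 3: day 6 has {F} and shift 3 has {A, C, D, E, F, G}, leaving only B.
Day 7, shift 2: day 7 has {A, B, D, E, G} and shift 2 has {A, F, G}, leaving only C.
Day 1, shift 2: day 1 has {A, B, E, F, G} and shift 2 has {A, C, F, G}, leaving only D.
Day 1, shift 7: day 1 has {A, B, D, E, F, G} and shift 7 has {B, E, F}, leaving only C.
Day 2, shift 7: day 2 has {A, D, F} and shift 7 has {B, C, E, F}, leaving only G.
Day 3, shift 2: day 3 has {A, E, F, G} and shift 2 has {A, C, D, F, G}, leaving only B.
Day 3, shift 7: day 3 has {A, B, E, F, G} and shift 7 has {B, C, E, F, G}, leaving only D.
Day 3, shift 1: day 3 has {A, B, D, E, F, G} and shift 1 has {A, E}, leaving only C.
Day 2, shift 1: day 2 has {A, D, F, G} and shift 1 has {A, C, E}, leaving only B.
Day 5, shift 2: day 5 has {A, C, F, G} and shift 2 has {A, B, C, D, F, G}, leaving only E.
Day 5, shift 6: day 5 has {A, C, E, F, G} and shift 6 has {A, B, G}, leaving only D.
Day 5, shift 4: day 5 has {A, C, D, E, F, G} and shift 4 has {A, F, G}, leaving only B.
Day 6, shift 7: day 6 has {B, F} and shift 7 has {B, C, D, E, F, G}, leaving only A.
Day 6, shift 5: day 6 has {A, B, F} and shift 5 has {B, C, D, F, G}, leaving only E.
Day 4 already has {B, C, G} and shift 5 already has {B, C, D, E, F, G}, so day 4, shift 5 must be A.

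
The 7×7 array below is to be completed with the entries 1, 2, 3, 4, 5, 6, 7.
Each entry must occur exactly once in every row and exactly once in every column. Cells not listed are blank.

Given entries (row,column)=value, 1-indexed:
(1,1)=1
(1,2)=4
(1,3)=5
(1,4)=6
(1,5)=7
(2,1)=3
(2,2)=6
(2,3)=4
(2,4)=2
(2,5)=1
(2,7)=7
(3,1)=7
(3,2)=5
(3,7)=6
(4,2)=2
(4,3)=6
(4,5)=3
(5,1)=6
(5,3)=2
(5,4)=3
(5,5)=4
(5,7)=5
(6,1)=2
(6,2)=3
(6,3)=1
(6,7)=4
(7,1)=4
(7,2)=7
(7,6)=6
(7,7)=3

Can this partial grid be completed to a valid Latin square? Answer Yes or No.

Row 7, column 3: row 7 together with column 3 already contain {1, 2, 3, 4, 5, 6, 7} — every symbol — so nothing can go there. The grid has no valid completion.

No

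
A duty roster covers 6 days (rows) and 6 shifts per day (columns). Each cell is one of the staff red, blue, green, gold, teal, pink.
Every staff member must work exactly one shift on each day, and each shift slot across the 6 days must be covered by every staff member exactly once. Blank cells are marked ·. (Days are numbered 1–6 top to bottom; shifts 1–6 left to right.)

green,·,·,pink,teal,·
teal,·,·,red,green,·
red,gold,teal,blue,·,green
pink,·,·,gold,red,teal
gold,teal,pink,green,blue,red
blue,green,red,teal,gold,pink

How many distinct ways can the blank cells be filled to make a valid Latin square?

2

Day 1, shift 2: eliminating its day and shift leaves {red, blue}.
Day 1, shift 3: eliminating its day and shift leaves {blue, gold}.
Day 1, shift 6: eliminating its day and shift leaves {blue, gold}.
Day 2, shift 2: eliminating its day and shift leaves {blue, pink}.
Day 2, shift 3: eliminating its day and shift leaves {blue, gold}.
Day 2, shift 6: eliminating its day and shift leaves {blue, gold}.
Day 3, shift 5: eliminating its day and shift leaves {pink}.
Day 4, shift 2: eliminating its day and shift leaves {blue}.
Day 4, shift 3: eliminating its day and shift leaves {blue, green}.
Enumerating the assignments across these blanks that avoid any day or shift repeat gives 2 completions.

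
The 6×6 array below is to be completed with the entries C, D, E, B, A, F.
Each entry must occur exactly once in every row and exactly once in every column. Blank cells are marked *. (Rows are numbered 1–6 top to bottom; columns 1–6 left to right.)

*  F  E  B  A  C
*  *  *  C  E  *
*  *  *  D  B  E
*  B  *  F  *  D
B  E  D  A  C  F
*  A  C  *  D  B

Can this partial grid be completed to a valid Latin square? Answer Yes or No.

Row 4, column 5: row 4 together with column 5 already contain {C, D, E, B, A, F} — every symbol — so nothing can go there. The grid has no valid completion.

No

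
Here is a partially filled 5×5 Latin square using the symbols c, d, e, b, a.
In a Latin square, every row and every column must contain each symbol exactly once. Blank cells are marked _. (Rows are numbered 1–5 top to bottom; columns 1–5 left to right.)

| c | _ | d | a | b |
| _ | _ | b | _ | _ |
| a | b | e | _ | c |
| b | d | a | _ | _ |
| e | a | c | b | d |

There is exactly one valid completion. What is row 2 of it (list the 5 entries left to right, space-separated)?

d c b e a

Row 2, column 1: row 2 has {b} and column 1 has {c, e, b, a}, leaving only d.
Row 1, column 2: row 1 has {c, d, b, a} and column 2 has {d, b, a}, leaving only e.
Row 2, column 2: row 2 has {d, b} and column 2 has {d, e, b, a}, leaving only c.
Row 2, column 4: row 2 has {c, d, b} and column 4 has {b, a}, leaving only e.
Row 2, column 5: row 2 has {c, d, e, b} and column 5 has {c, d, b}, leaving only a.
So row 2 reads: d c b e a.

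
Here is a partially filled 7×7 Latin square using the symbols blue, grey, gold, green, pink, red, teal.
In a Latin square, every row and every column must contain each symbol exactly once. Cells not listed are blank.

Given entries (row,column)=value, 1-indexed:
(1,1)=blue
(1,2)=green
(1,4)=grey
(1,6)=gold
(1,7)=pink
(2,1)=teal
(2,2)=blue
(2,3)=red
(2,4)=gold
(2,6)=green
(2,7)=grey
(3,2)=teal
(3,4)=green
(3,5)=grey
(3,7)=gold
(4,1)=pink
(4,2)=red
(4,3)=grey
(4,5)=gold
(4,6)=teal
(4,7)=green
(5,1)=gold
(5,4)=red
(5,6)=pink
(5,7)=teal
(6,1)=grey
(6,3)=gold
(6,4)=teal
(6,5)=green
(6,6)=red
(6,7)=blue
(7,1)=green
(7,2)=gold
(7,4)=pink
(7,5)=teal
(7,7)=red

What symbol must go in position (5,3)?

Row 1, column 3: row 1 has {blue, grey, gold, green, pink} and column 3 has {grey, gold, red}, leaving only teal.
Row 1, column 5: row 1 has {blue, grey, gold, green, pink, teal} and column 5 has {grey, gold, green, teal}, leaving only red.
Row 2, column 5: row 2 has {blue, grey, gold, green, red, teal} and column 5 has {grey, gold, green, red, teal}, leaving only pink.
Row 3, column 1: row 3 has {grey, gold, green, teal} and column 1 has {blue, grey, gold, green, pink, teal}, leaving only red.
Row 3, column 6: row 3 has {grey, gold, green, red, teal} and column 6 has {gold, green, pink, red, teal}, leaving only blue.
Row 3, column 3: row 3 has {blue, grey, gold, green, red, teal} and column 3 has {grey, gold, red, teal}, leaving only pink.
Row 4, column 4: row 4 has {grey, gold, green, pink, red, teal} and column 4 has {grey, gold, green, pink, red, teal}, leaving only blue.
Row 5, column 2: row 5 has {gold, pink, red, teal} and column 2 has {blue, gold, green, red, teal}, leaving only grey.
Row 5, column 5: row 5 has {grey, gold, pink, red, teal} and column 5 has {grey, gold, green, pink, red, teal}, leaving only blue.
Row 5 already has {blue, grey, gold, pink, red, teal} and column 3 already has {grey, gold, pink, red, teal}, so row 5, column 3 must be green.

green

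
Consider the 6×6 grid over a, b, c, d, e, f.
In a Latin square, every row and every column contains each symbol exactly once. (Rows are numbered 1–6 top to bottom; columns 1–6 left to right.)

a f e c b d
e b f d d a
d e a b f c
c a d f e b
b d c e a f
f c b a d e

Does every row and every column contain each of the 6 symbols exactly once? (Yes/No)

No

Column 5 contains d twice (at rows 2 and 6), so it is not a permutation.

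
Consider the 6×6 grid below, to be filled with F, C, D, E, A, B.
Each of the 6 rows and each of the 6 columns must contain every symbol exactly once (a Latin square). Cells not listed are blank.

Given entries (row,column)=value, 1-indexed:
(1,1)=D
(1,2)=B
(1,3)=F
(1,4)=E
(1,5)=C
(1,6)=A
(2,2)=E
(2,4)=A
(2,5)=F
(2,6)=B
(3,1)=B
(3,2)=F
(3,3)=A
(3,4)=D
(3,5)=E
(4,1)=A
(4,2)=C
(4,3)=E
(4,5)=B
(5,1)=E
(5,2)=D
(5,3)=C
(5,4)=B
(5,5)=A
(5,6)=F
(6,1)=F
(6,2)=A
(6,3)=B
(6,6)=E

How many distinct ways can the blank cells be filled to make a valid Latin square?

Row 2, column 1: eliminating its row and column leaves {C}.
Row 2, column 3: eliminating its row and column leaves {D}.
Row 3, column 6: eliminating its row and column leaves {C}.
Row 4, column 4: eliminating its row and column leaves {F}.
Row 4, column 6: eliminating its row and column leaves {D}.
Row 6, column 4: eliminating its row and column leaves {C}.
Row 6, column 5: eliminating its row and column leaves {D}.
Only one assignment across all blanks avoids any row or column repeat, giving 1 completion.

1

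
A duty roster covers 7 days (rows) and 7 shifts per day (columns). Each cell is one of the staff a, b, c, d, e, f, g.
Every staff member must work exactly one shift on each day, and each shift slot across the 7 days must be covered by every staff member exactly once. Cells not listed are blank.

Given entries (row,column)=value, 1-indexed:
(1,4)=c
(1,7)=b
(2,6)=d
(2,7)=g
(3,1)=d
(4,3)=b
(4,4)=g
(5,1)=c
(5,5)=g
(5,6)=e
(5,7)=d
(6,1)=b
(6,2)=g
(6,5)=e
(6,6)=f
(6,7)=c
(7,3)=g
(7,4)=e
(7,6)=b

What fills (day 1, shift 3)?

d

Day 1, shift 3 is narrowed to {a, d, e, f}.
If it were a, then day 3, shift 4 would be left with no valid symbol.
If it were e, propagating the remaining blanks reaches a contradiction.
If it were f, propagating the remaining blanks reaches a contradiction.
So day 1, shift 3 must be d.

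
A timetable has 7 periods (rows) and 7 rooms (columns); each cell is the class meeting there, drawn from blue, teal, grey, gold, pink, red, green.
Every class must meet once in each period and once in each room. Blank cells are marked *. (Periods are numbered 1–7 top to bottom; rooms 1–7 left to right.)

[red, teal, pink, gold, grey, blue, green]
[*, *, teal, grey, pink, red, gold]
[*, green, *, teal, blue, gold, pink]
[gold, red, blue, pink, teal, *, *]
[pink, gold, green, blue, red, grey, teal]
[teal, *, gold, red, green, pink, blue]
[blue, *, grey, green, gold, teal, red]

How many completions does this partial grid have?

Period 2, room 1: eliminating its period and room leaves {green}.
Period 2, room 2: eliminating its period and room leaves {blue}.
Period 3, room 1: eliminating its period and room leaves {grey}.
Period 3, room 3: eliminating its period and room leaves {red}.
Period 4, room 6: eliminating its period and room leaves {green}.
Period 4, room 7: eliminating its period and room leaves {grey}.
Period 6, room 2: eliminating its period and room leaves {grey}.
Period 7, room 2: eliminating its period and room leaves {pink}.
Only one assignment across all blanks avoids any period or room repeat, giving 1 completion.

1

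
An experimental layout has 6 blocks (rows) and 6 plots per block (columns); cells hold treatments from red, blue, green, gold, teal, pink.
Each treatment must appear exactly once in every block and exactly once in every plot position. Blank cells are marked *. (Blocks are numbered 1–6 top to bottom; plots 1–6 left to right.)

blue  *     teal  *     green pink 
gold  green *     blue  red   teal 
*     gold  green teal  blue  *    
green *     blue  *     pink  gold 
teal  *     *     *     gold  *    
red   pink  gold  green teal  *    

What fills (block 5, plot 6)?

green

Block 1, plot 2: block 1 has {blue, green, teal, pink} and plot 2 has {green, gold, pink}, leaving only red.
Block 1, plot 4: block 1 has {red, blue, green, teal, pink} and plot 4 has {blue, green, teal}, leaving only gold.
Block 2, plot 3: block 2 has {red, blue, green, gold, teal} and plot 3 has {blue, green, gold, teal}, leaving only pink.
Block 3, plot 1: block 3 has {blue, green, gold, teal} and plot 1 has {red, blue, green, gold, teal}, leaving only pink.
Block 3, plot 6: block 3 has {blue, green, gold, teal, pink} and plot 6 has {gold, teal, pink}, leaving only red.
Block 4, plot 2: block 4 has {blue, green, gold, pink} and plot 2 has {red, green, gold, pink}, leaving only teal.
Block 4, plot 4: block 4 has {blue, green, gold, teal, pink} and plot 4 has {blue, green, gold, teal}, leaving only red.
Block 5, plot 2: block 5 has {gold, teal} and plot 2 has {red, green, gold, teal, pink}, leaving only blue.
Block 5 already has {blue, gold, teal} and plot 6 already has {red, gold, teal, pink}, so block 5, plot 6 must be green.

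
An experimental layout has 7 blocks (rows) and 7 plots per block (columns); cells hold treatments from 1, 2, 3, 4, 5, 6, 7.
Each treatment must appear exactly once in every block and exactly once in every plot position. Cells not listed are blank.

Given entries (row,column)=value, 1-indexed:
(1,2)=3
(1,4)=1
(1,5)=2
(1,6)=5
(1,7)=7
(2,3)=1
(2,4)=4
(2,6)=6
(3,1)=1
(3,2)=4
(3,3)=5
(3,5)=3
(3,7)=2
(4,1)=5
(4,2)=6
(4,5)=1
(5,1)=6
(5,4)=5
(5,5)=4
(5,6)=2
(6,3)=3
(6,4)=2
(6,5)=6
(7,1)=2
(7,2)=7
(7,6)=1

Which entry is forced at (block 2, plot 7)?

5

Block 1, plot 1: block 1 has {1, 2, 3, 5, 7} and plot 1 has {1, 2, 5, 6}, leaving only 4.
Block 1, plot 3: block 1 has {1, 2, 3, 4, 5, 7} and plot 3 has {1, 3, 5}, leaving only 6.
Block 3, plot 6: block 3 has {1, 2, 3, 4, 5} and plot 6 has {1, 2, 5, 6}, leaving only 7.
Block 3, plot 4: block 3 has {1, 2, 3, 4, 5, 7} and plot 4 has {1, 2, 4, 5}, leaving only 6.
Block 5, plot 2: block 5 has {2, 4, 5, 6} and plot 2 has {3, 4, 6, 7}, leaving only 1.
Block 5, plot 3: block 5 has {1, 2, 4, 5, 6} and plot 3 has {1, 3, 5, 6}, leaving only 7.
Block 5, plot 7: block 5 has {1, 2, 4, 5, 6, 7} and plot 7 has {2, 7}, leaving only 3.
Block 2 already has {1, 4, 6} and plot 7 already has {2, 3, 7}, so block 2, plot 7 must be 5.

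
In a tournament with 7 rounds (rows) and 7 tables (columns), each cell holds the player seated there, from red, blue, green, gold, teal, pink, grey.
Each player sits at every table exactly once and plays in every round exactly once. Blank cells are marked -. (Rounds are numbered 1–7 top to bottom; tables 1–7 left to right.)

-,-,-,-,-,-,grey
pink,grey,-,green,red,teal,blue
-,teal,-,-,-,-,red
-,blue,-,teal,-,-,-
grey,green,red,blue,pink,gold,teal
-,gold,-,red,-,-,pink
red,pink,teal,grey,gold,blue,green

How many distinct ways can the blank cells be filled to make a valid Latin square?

6

Round 1, table 1: eliminating its round and table leaves {blue, green, gold, teal}.
Round 1, table 2: eliminating its round and table leaves {red}.
Round 1, table 3: eliminating its round and table leaves {blue, green, gold, pink}.
Round 1, table 4: eliminating its round and table leaves {gold, pink}.
Round 1, table 5: eliminating its round and table leaves {blue, green, teal}.
Round 1, table 6: eliminating its round and table leaves {red, green, pink}.
Round 2, table 3: eliminating its round and table leaves {gold}.
Round 3, table 1: eliminating its round and table leaves {blue, green, gold}.
Round 3, table 3: eliminating its round and table leaves {blue, green, gold, pink, grey}.
Round 3, table 4: eliminating its round and table leaves {gold, pink}.
Round 3, table 5: eliminating its round and table leaves {blue, green, grey}.
Round 3, table 6: eliminating its round and table leaves {green, pink, grey}.
Round 4, table 1: eliminating its round and table leaves {green, gold}.
Round 4, table 3: eliminating its round and table leaves {green, gold, pink, grey}.
Round 4, table 5: eliminating its round and table leaves {green, grey}.
Round 4, table 6: eliminating its round and table leaves {red, green, pink, grey}.
Round 4, table 7: eliminating its round and table leaves {gold}.
Round 6, table 1: eliminating its round and table leaves {blue, green, teal}.
Round 6, table 3: eliminating its round and table leaves {blue, green, grey}.
Round 6, table 5: eliminating its round and table leaves {blue, green, teal, grey}.
Round 6, table 6: eliminating its round and table leaves {green, grey}.
Enumerating the assignments across these blanks that avoid any round or table repeat gives 6 completions.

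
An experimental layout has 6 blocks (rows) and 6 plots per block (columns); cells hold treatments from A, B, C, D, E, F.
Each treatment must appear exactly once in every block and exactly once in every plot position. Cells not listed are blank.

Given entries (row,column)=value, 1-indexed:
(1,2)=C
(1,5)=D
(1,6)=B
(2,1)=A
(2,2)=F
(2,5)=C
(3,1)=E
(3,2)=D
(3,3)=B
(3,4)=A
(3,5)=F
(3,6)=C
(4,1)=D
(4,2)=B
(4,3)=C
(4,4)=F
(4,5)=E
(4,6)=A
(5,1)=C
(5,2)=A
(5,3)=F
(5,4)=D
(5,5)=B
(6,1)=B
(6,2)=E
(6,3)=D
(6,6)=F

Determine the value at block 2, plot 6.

Block 1, plot 1: block 1 has {B, C, D} and plot 1 has {A, B, C, D, E}, leaving only F.
Block 1, plot 4: block 1 has {B, C, D, F} and plot 4 has {A, D, F}, leaving only E.
Block 1, plot 3: block 1 has {B, C, D, E, F} and plot 3 has {B, C, D, F}, leaving only A.
Block 2, plot 3: block 2 has {A, C, F} and plot 3 has {A, B, C, D, F}, leaving only E.
Block 2 already has {A, C, E, F} and plot 6 already has {A, B, C, F}, so block 2, plot 6 must be D.

D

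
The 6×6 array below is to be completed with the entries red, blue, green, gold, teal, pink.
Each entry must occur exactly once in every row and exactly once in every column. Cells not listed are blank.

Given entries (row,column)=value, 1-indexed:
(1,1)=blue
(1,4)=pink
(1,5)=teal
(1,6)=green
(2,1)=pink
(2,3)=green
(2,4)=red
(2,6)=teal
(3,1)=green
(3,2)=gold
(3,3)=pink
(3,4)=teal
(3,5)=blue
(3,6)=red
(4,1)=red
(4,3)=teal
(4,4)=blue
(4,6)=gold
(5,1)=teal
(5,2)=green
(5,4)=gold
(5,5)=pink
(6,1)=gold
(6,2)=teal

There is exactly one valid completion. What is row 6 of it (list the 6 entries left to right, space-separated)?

Row 6, column 4: row 6 has {gold, teal} and column 4 has {red, blue, gold, teal, pink}, leaving only green.
Row 6, column 5: row 6 has {green, gold, teal} and column 5 has {blue, teal, pink}, leaving only red.
Row 6, column 3: row 6 has {red, green, gold, teal} and column 3 has {green, teal, pink}, leaving only blue.
Row 6, column 6: row 6 has {red, blue, green, gold, teal} and column 6 has {red, green, gold, teal}, leaving only pink.
So row 6 reads: gold teal blue green red pink.

gold teal blue green red pink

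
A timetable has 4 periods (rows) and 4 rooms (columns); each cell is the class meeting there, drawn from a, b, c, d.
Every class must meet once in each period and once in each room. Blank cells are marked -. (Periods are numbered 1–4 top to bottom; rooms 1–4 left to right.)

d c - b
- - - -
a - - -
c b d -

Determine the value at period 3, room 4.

c

Period 1, room 3: period 1 has {b, c, d} and room 3 has {d}, leaving only a.
Period 2, room 1: period 2 has {} and room 1 has {a, c, d}, leaving only b.
Period 2, room 3: period 2 has {b} and room 3 has {a, d}, leaving only c.
Period 3, room 2: period 3 has {a} and room 2 has {b, c}, leaving only d.
Period 3 already has {a, d} and room 4 already has {b}, so period 3, room 4 must be c.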